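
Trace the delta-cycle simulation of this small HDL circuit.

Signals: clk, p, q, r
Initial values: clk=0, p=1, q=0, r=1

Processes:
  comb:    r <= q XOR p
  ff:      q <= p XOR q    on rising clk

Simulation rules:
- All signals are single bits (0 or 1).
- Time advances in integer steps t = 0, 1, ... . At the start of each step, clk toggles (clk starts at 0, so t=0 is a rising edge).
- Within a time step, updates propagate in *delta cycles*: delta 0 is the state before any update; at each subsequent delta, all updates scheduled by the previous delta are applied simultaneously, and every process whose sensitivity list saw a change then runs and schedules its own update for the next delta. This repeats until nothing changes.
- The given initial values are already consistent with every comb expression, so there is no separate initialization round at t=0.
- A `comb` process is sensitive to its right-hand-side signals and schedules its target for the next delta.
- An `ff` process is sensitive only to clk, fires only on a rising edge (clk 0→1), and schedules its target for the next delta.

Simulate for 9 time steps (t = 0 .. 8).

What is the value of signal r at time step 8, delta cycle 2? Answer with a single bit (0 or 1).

1

t0.Δ0 clk=0 q=0 p=1 r=1
t0.Δ1 clk=1 q=0 p=1 r=1
t0.Δ2 clk=1 q=1 p=1 r=1
t0.Δ3 clk=1 q=1 p=1 r=0
t1.Δ0 clk=1 q=1 p=1 r=0
t1.Δ1 clk=0 q=1 p=1 r=0
t2.Δ0 clk=0 q=1 p=1 r=0
t2.Δ1 clk=1 q=1 p=1 r=0
t2.Δ2 clk=1 q=0 p=1 r=0
t2.Δ3 clk=1 q=0 p=1 r=1
t3.Δ0 clk=1 q=0 p=1 r=1
t3.Δ1 clk=0 q=0 p=1 r=1
t4.Δ0 clk=0 q=0 p=1 r=1
t4.Δ1 clk=1 q=0 p=1 r=1
t4.Δ2 clk=1 q=1 p=1 r=1
t4.Δ3 clk=1 q=1 p=1 r=0
t5.Δ0 clk=1 q=1 p=1 r=0
t5.Δ1 clk=0 q=1 p=1 r=0
t6.Δ0 clk=0 q=1 p=1 r=0
t6.Δ1 clk=1 q=1 p=1 r=0
t6.Δ2 clk=1 q=0 p=1 r=0
t6.Δ3 clk=1 q=0 p=1 r=1
t7.Δ0 clk=1 q=0 p=1 r=1
t7.Δ1 clk=0 q=0 p=1 r=1
t8.Δ0 clk=0 q=0 p=1 r=1
t8.Δ1 clk=1 q=0 p=1 r=1
t8.Δ2 clk=1 q=1 p=1 r=1
t8.Δ3 clk=1 q=1 p=1 r=0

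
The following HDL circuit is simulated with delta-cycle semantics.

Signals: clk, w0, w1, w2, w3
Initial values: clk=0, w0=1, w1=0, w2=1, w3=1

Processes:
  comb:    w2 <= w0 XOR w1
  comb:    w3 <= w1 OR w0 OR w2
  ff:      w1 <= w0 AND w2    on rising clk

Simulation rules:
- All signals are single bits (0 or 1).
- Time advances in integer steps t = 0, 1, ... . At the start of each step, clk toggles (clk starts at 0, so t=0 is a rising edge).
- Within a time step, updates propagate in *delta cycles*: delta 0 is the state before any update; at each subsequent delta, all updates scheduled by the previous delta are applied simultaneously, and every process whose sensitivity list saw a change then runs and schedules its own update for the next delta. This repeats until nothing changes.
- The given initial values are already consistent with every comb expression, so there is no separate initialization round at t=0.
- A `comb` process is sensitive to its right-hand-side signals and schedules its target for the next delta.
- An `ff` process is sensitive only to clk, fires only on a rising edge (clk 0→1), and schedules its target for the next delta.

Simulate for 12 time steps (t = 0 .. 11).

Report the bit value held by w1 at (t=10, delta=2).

[bits: w0,w3,clk,w1,w2]
t=0: Δ0=11001 Δ1=11101 Δ2=11111 Δ3=11110 | 3Δ
t=1: Δ0=11110 Δ1=11010 | 1Δ
t=2: Δ0=11010 Δ1=11110 Δ2=11100 Δ3=11101 | 3Δ
t=3: Δ0=11101 Δ1=11001 | 1Δ
t=4: Δ0=11001 Δ1=11101 Δ2=11111 Δ3=11110 | 3Δ
t=5: Δ0=11110 Δ1=11010 | 1Δ
t=6: Δ0=11010 Δ1=11110 Δ2=11100 Δ3=11101 | 3Δ
t=7: Δ0=11101 Δ1=11001 | 1Δ
t=8: Δ0=11001 Δ1=11101 Δ2=11111 Δ3=11110 | 3Δ
t=9: Δ0=11110 Δ1=11010 | 1Δ
t=10: Δ0=11010 Δ1=11110 Δ2=11100 Δ3=11101 | 3Δ
t=11: Δ0=11101 Δ1=11001 | 1Δ

0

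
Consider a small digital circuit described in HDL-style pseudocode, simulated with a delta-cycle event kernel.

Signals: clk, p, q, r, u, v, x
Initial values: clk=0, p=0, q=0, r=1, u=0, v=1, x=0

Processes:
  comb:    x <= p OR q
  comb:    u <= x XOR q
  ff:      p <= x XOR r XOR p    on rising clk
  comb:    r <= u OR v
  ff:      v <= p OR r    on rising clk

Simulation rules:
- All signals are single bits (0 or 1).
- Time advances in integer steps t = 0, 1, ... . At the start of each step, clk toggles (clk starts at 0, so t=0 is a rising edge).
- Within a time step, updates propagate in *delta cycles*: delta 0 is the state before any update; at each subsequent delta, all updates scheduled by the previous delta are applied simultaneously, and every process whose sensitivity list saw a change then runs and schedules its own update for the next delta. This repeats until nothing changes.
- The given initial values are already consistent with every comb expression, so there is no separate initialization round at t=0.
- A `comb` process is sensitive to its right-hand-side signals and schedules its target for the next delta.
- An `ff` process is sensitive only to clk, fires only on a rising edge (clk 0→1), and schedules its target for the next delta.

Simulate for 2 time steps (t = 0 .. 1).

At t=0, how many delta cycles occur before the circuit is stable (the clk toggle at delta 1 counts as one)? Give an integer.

4

t0.Δ0 q=0 p=0 r=1 u=0 v=1 clk=0 x=0
t0.Δ1 q=0 p=0 r=1 u=0 v=1 clk=1 x=0
t0.Δ2 q=0 p=1 r=1 u=0 v=1 clk=1 x=0
t0.Δ3 q=0 p=1 r=1 u=0 v=1 clk=1 x=1
t0.Δ4 q=0 p=1 r=1 u=1 v=1 clk=1 x=1
t1.Δ0 q=0 p=1 r=1 u=1 v=1 clk=1 x=1
t1.Δ1 q=0 p=1 r=1 u=1 v=1 clk=0 x=1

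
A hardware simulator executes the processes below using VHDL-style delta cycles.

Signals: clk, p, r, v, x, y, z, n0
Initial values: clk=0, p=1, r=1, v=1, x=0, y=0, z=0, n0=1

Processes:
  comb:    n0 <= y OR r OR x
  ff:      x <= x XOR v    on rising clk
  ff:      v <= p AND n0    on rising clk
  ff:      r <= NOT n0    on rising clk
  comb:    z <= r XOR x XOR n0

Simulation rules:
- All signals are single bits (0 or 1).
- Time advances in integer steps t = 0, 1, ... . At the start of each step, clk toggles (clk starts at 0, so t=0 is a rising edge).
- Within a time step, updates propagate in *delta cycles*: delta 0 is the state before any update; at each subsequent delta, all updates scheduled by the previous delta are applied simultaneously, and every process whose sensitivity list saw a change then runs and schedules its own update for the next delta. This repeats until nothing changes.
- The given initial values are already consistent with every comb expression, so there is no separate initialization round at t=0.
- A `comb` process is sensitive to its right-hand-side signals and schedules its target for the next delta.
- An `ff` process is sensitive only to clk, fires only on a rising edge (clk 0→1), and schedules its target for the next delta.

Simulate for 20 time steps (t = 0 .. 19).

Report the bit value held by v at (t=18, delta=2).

1

t0.Δ0 n0=1 p=1 y=0 z=0 r=1 clk=0 v=1 x=0
t0.Δ1 n0=1 p=1 y=0 z=0 r=1 clk=1 v=1 x=0
t0.Δ2 n0=1 p=1 y=0 z=0 r=0 clk=1 v=1 x=1
t1.Δ0 n0=1 p=1 y=0 z=0 r=0 clk=1 v=1 x=1
t1.Δ1 n0=1 p=1 y=0 z=0 r=0 clk=0 v=1 x=1
t2.Δ0 n0=1 p=1 y=0 z=0 r=0 clk=0 v=1 x=1
t2.Δ1 n0=1 p=1 y=0 z=0 r=0 clk=1 v=1 x=1
t2.Δ2 n0=1 p=1 y=0 z=0 r=0 clk=1 v=1 x=0
t2.Δ3 n0=0 p=1 y=0 z=1 r=0 clk=1 v=1 x=0
t2.Δ4 n0=0 p=1 y=0 z=0 r=0 clk=1 v=1 x=0
t3.Δ0 n0=0 p=1 y=0 z=0 r=0 clk=1 v=1 x=0
t3.Δ1 n0=0 p=1 y=0 z=0 r=0 clk=0 v=1 x=0
t4.Δ0 n0=0 p=1 y=0 z=0 r=0 clk=0 v=1 x=0
t4.Δ1 n0=0 p=1 y=0 z=0 r=0 clk=1 v=1 x=0
t4.Δ2 n0=0 p=1 y=0 z=0 r=1 clk=1 v=0 x=1
t4.Δ3 n0=1 p=1 y=0 z=0 r=1 clk=1 v=0 x=1
t4.Δ4 n0=1 p=1 y=0 z=1 r=1 clk=1 v=0 x=1
t5.Δ0 n0=1 p=1 y=0 z=1 r=1 clk=1 v=0 x=1
t5.Δ1 n0=1 p=1 y=0 z=1 r=1 clk=0 v=0 x=1
t6.Δ0 n0=1 p=1 y=0 z=1 r=1 clk=0 v=0 x=1
t6.Δ1 n0=1 p=1 y=0 z=1 r=1 clk=1 v=0 x=1
t6.Δ2 n0=1 p=1 y=0 z=1 r=0 clk=1 v=1 x=1
t6.Δ3 n0=1 p=1 y=0 z=0 r=0 clk=1 v=1 x=1
t7.Δ0 n0=1 p=1 y=0 z=0 r=0 clk=1 v=1 x=1
t7.Δ1 n0=1 p=1 y=0 z=0 r=0 clk=0 v=1 x=1
t8.Δ0 n0=1 p=1 y=0 z=0 r=0 clk=0 v=1 x=1
t8.Δ1 n0=1 p=1 y=0 z=0 r=0 clk=1 v=1 x=1
t8.Δ2 n0=1 p=1 y=0 z=0 r=0 clk=1 v=1 x=0
t8.Δ3 n0=0 p=1 y=0 z=1 r=0 clk=1 v=1 x=0
t8.Δ4 n0=0 p=1 y=0 z=0 r=0 clk=1 v=1 x=0
t9.Δ0 n0=0 p=1 y=0 z=0 r=0 clk=1 v=1 x=0
t9.Δ1 n0=0 p=1 y=0 z=0 r=0 clk=0 v=1 x=0
t10.Δ0 n0=0 p=1 y=0 z=0 r=0 clk=0 v=1 x=0
t10.Δ1 n0=0 p=1 y=0 z=0 r=0 clk=1 v=1 x=0
t10.Δ2 n0=0 p=1 y=0 z=0 r=1 clk=1 v=0 x=1
t10.Δ3 n0=1 p=1 y=0 z=0 r=1 clk=1 v=0 x=1
t10.Δ4 n0=1 p=1 y=0 z=1 r=1 clk=1 v=0 x=1
t11.Δ0 n0=1 p=1 y=0 z=1 r=1 clk=1 v=0 x=1
t11.Δ1 n0=1 p=1 y=0 z=1 r=1 clk=0 v=0 x=1
t12.Δ0 n0=1 p=1 y=0 z=1 r=1 clk=0 v=0 x=1
t12.Δ1 n0=1 p=1 y=0 z=1 r=1 clk=1 v=0 x=1
t12.Δ2 n0=1 p=1 y=0 z=1 r=0 clk=1 v=1 x=1
t12.Δ3 n0=1 p=1 y=0 z=0 r=0 clk=1 v=1 x=1
t13.Δ0 n0=1 p=1 y=0 z=0 r=0 clk=1 v=1 x=1
t13.Δ1 n0=1 p=1 y=0 z=0 r=0 clk=0 v=1 x=1
t14.Δ0 n0=1 p=1 y=0 z=0 r=0 clk=0 v=1 x=1
t14.Δ1 n0=1 p=1 y=0 z=0 r=0 clk=1 v=1 x=1
t14.Δ2 n0=1 p=1 y=0 z=0 r=0 clk=1 v=1 x=0
t14.Δ3 n0=0 p=1 y=0 z=1 r=0 clk=1 v=1 x=0
t14.Δ4 n0=0 p=1 y=0 z=0 r=0 clk=1 v=1 x=0
t15.Δ0 n0=0 p=1 y=0 z=0 r=0 clk=1 v=1 x=0
t15.Δ1 n0=0 p=1 y=0 z=0 r=0 clk=0 v=1 x=0
t16.Δ0 n0=0 p=1 y=0 z=0 r=0 clk=0 v=1 x=0
t16.Δ1 n0=0 p=1 y=0 z=0 r=0 clk=1 v=1 x=0
t16.Δ2 n0=0 p=1 y=0 z=0 r=1 clk=1 v=0 x=1
t16.Δ3 n0=1 p=1 y=0 z=0 r=1 clk=1 v=0 x=1
t16.Δ4 n0=1 p=1 y=0 z=1 r=1 clk=1 v=0 x=1
t17.Δ0 n0=1 p=1 y=0 z=1 r=1 clk=1 v=0 x=1
t17.Δ1 n0=1 p=1 y=0 z=1 r=1 clk=0 v=0 x=1
t18.Δ0 n0=1 p=1 y=0 z=1 r=1 clk=0 v=0 x=1
t18.Δ1 n0=1 p=1 y=0 z=1 r=1 clk=1 v=0 x=1
t18.Δ2 n0=1 p=1 y=0 z=1 r=0 clk=1 v=1 x=1
t18.Δ3 n0=1 p=1 y=0 z=0 r=0 clk=1 v=1 x=1
t19.Δ0 n0=1 p=1 y=0 z=0 r=0 clk=1 v=1 x=1
t19.Δ1 n0=1 p=1 y=0 z=0 r=0 clk=0 v=1 x=1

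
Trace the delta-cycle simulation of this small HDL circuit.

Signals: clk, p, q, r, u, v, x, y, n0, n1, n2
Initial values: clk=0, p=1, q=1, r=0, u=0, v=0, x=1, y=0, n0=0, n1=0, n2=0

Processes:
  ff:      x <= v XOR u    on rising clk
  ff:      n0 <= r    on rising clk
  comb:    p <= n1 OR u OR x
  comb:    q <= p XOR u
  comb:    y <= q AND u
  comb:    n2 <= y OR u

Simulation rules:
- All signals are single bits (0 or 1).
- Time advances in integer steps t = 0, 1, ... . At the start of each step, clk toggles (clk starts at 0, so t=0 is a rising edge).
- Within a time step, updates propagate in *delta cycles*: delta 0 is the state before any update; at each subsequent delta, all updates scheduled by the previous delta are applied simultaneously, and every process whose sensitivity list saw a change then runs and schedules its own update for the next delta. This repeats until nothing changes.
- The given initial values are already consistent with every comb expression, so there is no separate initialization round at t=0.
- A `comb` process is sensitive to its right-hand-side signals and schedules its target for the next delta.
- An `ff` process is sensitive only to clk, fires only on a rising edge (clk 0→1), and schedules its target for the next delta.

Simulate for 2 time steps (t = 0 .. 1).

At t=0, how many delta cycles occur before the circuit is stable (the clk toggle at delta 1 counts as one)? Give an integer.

4

t0.Δ0 r=0 u=0 n1=0 x=1 n2=0 v=0 p=1 n0=0 clk=0 y=0 q=1
t0.Δ1 r=0 u=0 n1=0 x=1 n2=0 v=0 p=1 n0=0 clk=1 y=0 q=1
t0.Δ2 r=0 u=0 n1=0 x=0 n2=0 v=0 p=1 n0=0 clk=1 y=0 q=1
t0.Δ3 r=0 u=0 n1=0 x=0 n2=0 v=0 p=0 n0=0 clk=1 y=0 q=1
t0.Δ4 r=0 u=0 n1=0 x=0 n2=0 v=0 p=0 n0=0 clk=1 y=0 q=0
t1.Δ0 r=0 u=0 n1=0 x=0 n2=0 v=0 p=0 n0=0 clk=1 y=0 q=0
t1.Δ1 r=0 u=0 n1=0 x=0 n2=0 v=0 p=0 n0=0 clk=0 y=0 q=0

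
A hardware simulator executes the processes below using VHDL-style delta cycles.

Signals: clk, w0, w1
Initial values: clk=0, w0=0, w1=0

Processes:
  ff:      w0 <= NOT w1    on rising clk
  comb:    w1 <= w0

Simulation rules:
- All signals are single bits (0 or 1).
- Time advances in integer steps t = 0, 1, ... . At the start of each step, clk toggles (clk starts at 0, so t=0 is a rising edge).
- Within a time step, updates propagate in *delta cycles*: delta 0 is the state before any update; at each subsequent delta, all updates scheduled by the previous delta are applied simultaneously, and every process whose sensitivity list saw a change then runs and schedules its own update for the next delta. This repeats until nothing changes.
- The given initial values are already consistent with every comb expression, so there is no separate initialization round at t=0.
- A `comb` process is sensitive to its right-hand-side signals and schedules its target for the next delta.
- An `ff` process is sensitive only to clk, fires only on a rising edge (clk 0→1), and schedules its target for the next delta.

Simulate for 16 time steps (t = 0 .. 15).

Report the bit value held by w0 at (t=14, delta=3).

[bits: w0,w1,clk]
t=0: Δ0=000 Δ1=001 Δ2=101 Δ3=111 | 3Δ
t=1: Δ0=111 Δ1=110 | 1Δ
t=2: Δ0=110 Δ1=111 Δ2=011 Δ3=001 | 3Δ
t=3: Δ0=001 Δ1=000 | 1Δ
t=4: Δ0=000 Δ1=001 Δ2=101 Δ3=111 | 3Δ
t=5: Δ0=111 Δ1=110 | 1Δ
t=6: Δ0=110 Δ1=111 Δ2=011 Δ3=001 | 3Δ
t=7: Δ0=001 Δ1=000 | 1Δ
t=8: Δ0=000 Δ1=001 Δ2=101 Δ3=111 | 3Δ
t=9: Δ0=111 Δ1=110 | 1Δ
t=10: Δ0=110 Δ1=111 Δ2=011 Δ3=001 | 3Δ
t=11: Δ0=001 Δ1=000 | 1Δ
t=12: Δ0=000 Δ1=001 Δ2=101 Δ3=111 | 3Δ
t=13: Δ0=111 Δ1=110 | 1Δ
t=14: Δ0=110 Δ1=111 Δ2=011 Δ3=001 | 3Δ
t=15: Δ0=001 Δ1=000 | 1Δ

0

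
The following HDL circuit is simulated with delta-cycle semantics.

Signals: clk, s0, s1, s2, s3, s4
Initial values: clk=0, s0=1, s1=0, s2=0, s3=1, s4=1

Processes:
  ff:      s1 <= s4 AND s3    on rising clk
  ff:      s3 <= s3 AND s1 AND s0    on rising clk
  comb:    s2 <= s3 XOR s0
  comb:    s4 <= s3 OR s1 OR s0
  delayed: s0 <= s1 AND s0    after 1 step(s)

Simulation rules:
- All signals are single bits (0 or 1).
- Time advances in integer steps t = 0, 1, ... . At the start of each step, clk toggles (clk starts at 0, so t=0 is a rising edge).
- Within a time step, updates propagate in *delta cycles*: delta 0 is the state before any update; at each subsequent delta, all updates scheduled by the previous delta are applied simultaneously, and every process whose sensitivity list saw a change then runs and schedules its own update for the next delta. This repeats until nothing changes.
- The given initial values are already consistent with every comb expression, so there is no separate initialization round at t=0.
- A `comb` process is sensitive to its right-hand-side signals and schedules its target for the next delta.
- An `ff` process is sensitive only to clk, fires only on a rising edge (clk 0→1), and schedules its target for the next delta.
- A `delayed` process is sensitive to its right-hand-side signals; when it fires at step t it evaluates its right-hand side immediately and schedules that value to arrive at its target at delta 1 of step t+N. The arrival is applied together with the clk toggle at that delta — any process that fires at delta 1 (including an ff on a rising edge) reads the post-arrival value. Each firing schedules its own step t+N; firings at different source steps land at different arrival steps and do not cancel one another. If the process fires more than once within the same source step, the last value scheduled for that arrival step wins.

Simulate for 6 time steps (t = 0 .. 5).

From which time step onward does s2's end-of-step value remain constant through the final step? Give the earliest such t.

3

t0.Δ0 s4=1 s3=1 s2=0 s0=1 clk=0 s1=0
t0.Δ1 s4=1 s3=1 s2=0 s0=1 clk=1 s1=0
t0.Δ2 s4=1 s3=0 s2=0 s0=1 clk=1 s1=1
t0.Δ3 s4=1 s3=0 s2=1 s0=1 clk=1 s1=1
t1.Δ0 s4=1 s3=0 s2=1 s0=1 clk=1 s1=1
t1.Δ1 s4=1 s3=0 s2=1 s0=1 clk=0 s1=1
t2.Δ0 s4=1 s3=0 s2=1 s0=1 clk=0 s1=1
t2.Δ1 s4=1 s3=0 s2=1 s0=1 clk=1 s1=1
t2.Δ2 s4=1 s3=0 s2=1 s0=1 clk=1 s1=0
t3.Δ0 s4=1 s3=0 s2=1 s0=1 clk=1 s1=0
t3.Δ1 s4=1 s3=0 s2=1 s0=0 clk=0 s1=0
t3.Δ2 s4=0 s3=0 s2=0 s0=0 clk=0 s1=0
t4.Δ0 s4=0 s3=0 s2=0 s0=0 clk=0 s1=0
t4.Δ1 s4=0 s3=0 s2=0 s0=0 clk=1 s1=0
t5.Δ0 s4=0 s3=0 s2=0 s0=0 clk=1 s1=0
t5.Δ1 s4=0 s3=0 s2=0 s0=0 clk=0 s1=0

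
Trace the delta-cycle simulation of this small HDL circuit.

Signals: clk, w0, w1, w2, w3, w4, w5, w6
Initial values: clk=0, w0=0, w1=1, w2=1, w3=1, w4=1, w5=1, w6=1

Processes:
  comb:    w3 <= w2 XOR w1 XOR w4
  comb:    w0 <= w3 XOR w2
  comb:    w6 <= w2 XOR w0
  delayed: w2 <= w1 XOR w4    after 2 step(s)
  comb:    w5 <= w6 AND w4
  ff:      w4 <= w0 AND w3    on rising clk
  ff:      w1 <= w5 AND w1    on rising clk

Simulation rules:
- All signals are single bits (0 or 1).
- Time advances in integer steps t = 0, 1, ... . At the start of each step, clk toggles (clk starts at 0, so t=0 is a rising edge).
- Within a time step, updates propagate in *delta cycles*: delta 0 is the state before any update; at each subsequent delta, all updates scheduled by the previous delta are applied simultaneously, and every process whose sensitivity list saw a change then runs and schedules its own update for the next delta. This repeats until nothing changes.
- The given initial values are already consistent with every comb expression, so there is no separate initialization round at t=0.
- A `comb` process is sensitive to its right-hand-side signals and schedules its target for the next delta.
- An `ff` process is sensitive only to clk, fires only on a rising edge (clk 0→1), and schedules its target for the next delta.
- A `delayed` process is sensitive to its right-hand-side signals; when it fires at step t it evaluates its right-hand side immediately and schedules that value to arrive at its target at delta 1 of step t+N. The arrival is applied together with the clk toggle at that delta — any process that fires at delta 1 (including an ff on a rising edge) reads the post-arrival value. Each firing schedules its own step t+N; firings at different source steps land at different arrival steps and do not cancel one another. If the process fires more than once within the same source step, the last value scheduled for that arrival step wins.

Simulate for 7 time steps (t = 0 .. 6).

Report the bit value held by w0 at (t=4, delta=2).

t=0 Δ0: w3=1 w5=1 w1=1 w2=1 w6=1 w0=0 w4=1 clk=0
  Δ1: clk:0→1
  Δ2: w4:1→0
  Δ3: w3:1→0, w5:1→0
  Δ4: w0:0→1
  Δ5: w6:1→0
  (5Δ to stable)
t=1 Δ0: w3=0 w5=0 w1=1 w2=1 w6=0 w0=1 w4=0 clk=1
  Δ1: clk:1→0
  (1Δ to stable)
t=2 Δ0: w3=0 w5=0 w1=1 w2=1 w6=0 w0=1 w4=0 clk=0
  Δ1: clk:0→1
  Δ2: w1:1→0
  Δ3: w3:0→1
  Δ4: w0:1→0
  Δ5: w6:0→1
  (5Δ to stable)
t=3 Δ0: w3=1 w5=0 w1=0 w2=1 w6=1 w0=0 w4=0 clk=1
  Δ1: clk:1→0
  (1Δ to stable)
t=4 Δ0: w3=1 w5=0 w1=0 w2=1 w6=1 w0=0 w4=0 clk=0
  Δ1: w2:1→0, clk:0→1
  Δ2: w3:1→0, w6:1→0, w0:0→1
  Δ3: w6:0→1, w0:1→0
  Δ4: w6:1→0
  (4Δ to stable)
t=5 Δ0: w3=0 w5=0 w1=0 w2=0 w6=0 w0=0 w4=0 clk=1
  Δ1: clk:1→0
  (1Δ to stable)
t=6 Δ0: w3=0 w5=0 w1=0 w2=0 w6=0 w0=0 w4=0 clk=0
  Δ1: clk:0→1
  (1Δ to stable)

1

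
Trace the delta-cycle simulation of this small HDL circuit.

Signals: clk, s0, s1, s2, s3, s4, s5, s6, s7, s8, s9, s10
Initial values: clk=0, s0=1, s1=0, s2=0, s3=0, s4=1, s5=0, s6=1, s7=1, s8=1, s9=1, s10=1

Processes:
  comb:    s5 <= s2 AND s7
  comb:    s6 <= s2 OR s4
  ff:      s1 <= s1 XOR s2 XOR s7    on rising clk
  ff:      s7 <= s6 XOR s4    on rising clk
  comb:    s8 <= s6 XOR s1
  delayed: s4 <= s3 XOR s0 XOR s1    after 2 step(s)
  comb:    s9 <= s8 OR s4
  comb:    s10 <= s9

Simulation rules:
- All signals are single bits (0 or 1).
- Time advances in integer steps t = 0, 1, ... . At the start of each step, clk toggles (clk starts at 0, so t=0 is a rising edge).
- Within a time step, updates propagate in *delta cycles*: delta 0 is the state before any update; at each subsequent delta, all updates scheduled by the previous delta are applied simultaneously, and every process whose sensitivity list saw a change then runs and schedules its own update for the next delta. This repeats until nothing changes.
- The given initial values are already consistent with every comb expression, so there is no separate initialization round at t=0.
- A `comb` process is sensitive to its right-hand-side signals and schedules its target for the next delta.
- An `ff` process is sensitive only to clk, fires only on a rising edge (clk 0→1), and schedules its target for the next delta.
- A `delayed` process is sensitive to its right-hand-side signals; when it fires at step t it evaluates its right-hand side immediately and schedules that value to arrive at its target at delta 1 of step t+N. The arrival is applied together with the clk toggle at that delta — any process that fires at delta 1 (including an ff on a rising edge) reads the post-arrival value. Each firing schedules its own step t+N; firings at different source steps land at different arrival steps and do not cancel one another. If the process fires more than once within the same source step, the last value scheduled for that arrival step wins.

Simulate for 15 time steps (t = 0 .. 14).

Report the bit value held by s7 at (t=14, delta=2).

t0.Δ0 s3=0 s7=1 s1=0 s6=1 s8=1 s9=1 s4=1 s5=0 s2=0 s0=1 s10=1 clk=0
t0.Δ1 s3=0 s7=1 s1=0 s6=1 s8=1 s9=1 s4=1 s5=0 s2=0 s0=1 s10=1 clk=1
t0.Δ2 s3=0 s7=0 s1=1 s6=1 s8=1 s9=1 s4=1 s5=0 s2=0 s0=1 s10=1 clk=1
t0.Δ3 s3=0 s7=0 s1=1 s6=1 s8=0 s9=1 s4=1 s5=0 s2=0 s0=1 s10=1 clk=1
t1.Δ0 s3=0 s7=0 s1=1 s6=1 s8=0 s9=1 s4=1 s5=0 s2=0 s0=1 s10=1 clk=1
t1.Δ1 s3=0 s7=0 s1=1 s6=1 s8=0 s9=1 s4=1 s5=0 s2=0 s0=1 s10=1 clk=0
t2.Δ0 s3=0 s7=0 s1=1 s6=1 s8=0 s9=1 s4=1 s5=0 s2=0 s0=1 s10=1 clk=0
t2.Δ1 s3=0 s7=0 s1=1 s6=1 s8=0 s9=1 s4=0 s5=0 s2=0 s0=1 s10=1 clk=1
t2.Δ2 s3=0 s7=1 s1=1 s6=0 s8=0 s9=0 s4=0 s5=0 s2=0 s0=1 s10=1 clk=1
t2.Δ3 s3=0 s7=1 s1=1 s6=0 s8=1 s9=0 s4=0 s5=0 s2=0 s0=1 s10=0 clk=1
t2.Δ4 s3=0 s7=1 s1=1 s6=0 s8=1 s9=1 s4=0 s5=0 s2=0 s0=1 s10=0 clk=1
t2.Δ5 s3=0 s7=1 s1=1 s6=0 s8=1 s9=1 s4=0 s5=0 s2=0 s0=1 s10=1 clk=1
t3.Δ0 s3=0 s7=1 s1=1 s6=0 s8=1 s9=1 s4=0 s5=0 s2=0 s0=1 s10=1 clk=1
t3.Δ1 s3=0 s7=1 s1=1 s6=0 s8=1 s9=1 s4=0 s5=0 s2=0 s0=1 s10=1 clk=0
t4.Δ0 s3=0 s7=1 s1=1 s6=0 s8=1 s9=1 s4=0 s5=0 s2=0 s0=1 s10=1 clk=0
t4.Δ1 s3=0 s7=1 s1=1 s6=0 s8=1 s9=1 s4=0 s5=0 s2=0 s0=1 s10=1 clk=1
t4.Δ2 s3=0 s7=0 s1=0 s6=0 s8=1 s9=1 s4=0 s5=0 s2=0 s0=1 s10=1 clk=1
t4.Δ3 s3=0 s7=0 s1=0 s6=0 s8=0 s9=1 s4=0 s5=0 s2=0 s0=1 s10=1 clk=1
t4.Δ4 s3=0 s7=0 s1=0 s6=0 s8=0 s9=0 s4=0 s5=0 s2=0 s0=1 s10=1 clk=1
t4.Δ5 s3=0 s7=0 s1=0 s6=0 s8=0 s9=0 s4=0 s5=0 s2=0 s0=1 s10=0 clk=1
t5.Δ0 s3=0 s7=0 s1=0 s6=0 s8=0 s9=0 s4=0 s5=0 s2=0 s0=1 s10=0 clk=1
t5.Δ1 s3=0 s7=0 s1=0 s6=0 s8=0 s9=0 s4=0 s5=0 s2=0 s0=1 s10=0 clk=0
t6.Δ0 s3=0 s7=0 s1=0 s6=0 s8=0 s9=0 s4=0 s5=0 s2=0 s0=1 s10=0 clk=0
t6.Δ1 s3=0 s7=0 s1=0 s6=0 s8=0 s9=0 s4=1 s5=0 s2=0 s0=1 s10=0 clk=1
t6.Δ2 s3=0 s7=1 s1=0 s6=1 s8=0 s9=1 s4=1 s5=0 s2=0 s0=1 s10=0 clk=1
t6.Δ3 s3=0 s7=1 s1=0 s6=1 s8=1 s9=1 s4=1 s5=0 s2=0 s0=1 s10=1 clk=1
t7.Δ0 s3=0 s7=1 s1=0 s6=1 s8=1 s9=1 s4=1 s5=0 s2=0 s0=1 s10=1 clk=1
t7.Δ1 s3=0 s7=1 s1=0 s6=1 s8=1 s9=1 s4=1 s5=0 s2=0 s0=1 s10=1 clk=0
t8.Δ0 s3=0 s7=1 s1=0 s6=1 s8=1 s9=1 s4=1 s5=0 s2=0 s0=1 s10=1 clk=0
t8.Δ1 s3=0 s7=1 s1=0 s6=1 s8=1 s9=1 s4=1 s5=0 s2=0 s0=1 s10=1 clk=1
t8.Δ2 s3=0 s7=0 s1=1 s6=1 s8=1 s9=1 s4=1 s5=0 s2=0 s0=1 s10=1 clk=1
t8.Δ3 s3=0 s7=0 s1=1 s6=1 s8=0 s9=1 s4=1 s5=0 s2=0 s0=1 s10=1 clk=1
t9.Δ0 s3=0 s7=0 s1=1 s6=1 s8=0 s9=1 s4=1 s5=0 s2=0 s0=1 s10=1 clk=1
t9.Δ1 s3=0 s7=0 s1=1 s6=1 s8=0 s9=1 s4=1 s5=0 s2=0 s0=1 s10=1 clk=0
t10.Δ0 s3=0 s7=0 s1=1 s6=1 s8=0 s9=1 s4=1 s5=0 s2=0 s0=1 s10=1 clk=0
t10.Δ1 s3=0 s7=0 s1=1 s6=1 s8=0 s9=1 s4=0 s5=0 s2=0 s0=1 s10=1 clk=1
t10.Δ2 s3=0 s7=1 s1=1 s6=0 s8=0 s9=0 s4=0 s5=0 s2=0 s0=1 s10=1 clk=1
t10.Δ3 s3=0 s7=1 s1=1 s6=0 s8=1 s9=0 s4=0 s5=0 s2=0 s0=1 s10=0 clk=1
t10.Δ4 s3=0 s7=1 s1=1 s6=0 s8=1 s9=1 s4=0 s5=0 s2=0 s0=1 s10=0 clk=1
t10.Δ5 s3=0 s7=1 s1=1 s6=0 s8=1 s9=1 s4=0 s5=0 s2=0 s0=1 s10=1 clk=1
t11.Δ0 s3=0 s7=1 s1=1 s6=0 s8=1 s9=1 s4=0 s5=0 s2=0 s0=1 s10=1 clk=1
t11.Δ1 s3=0 s7=1 s1=1 s6=0 s8=1 s9=1 s4=0 s5=0 s2=0 s0=1 s10=1 clk=0
t12.Δ0 s3=0 s7=1 s1=1 s6=0 s8=1 s9=1 s4=0 s5=0 s2=0 s0=1 s10=1 clk=0
t12.Δ1 s3=0 s7=1 s1=1 s6=0 s8=1 s9=1 s4=0 s5=0 s2=0 s0=1 s10=1 clk=1
t12.Δ2 s3=0 s7=0 s1=0 s6=0 s8=1 s9=1 s4=0 s5=0 s2=0 s0=1 s10=1 clk=1
t12.Δ3 s3=0 s7=0 s1=0 s6=0 s8=0 s9=1 s4=0 s5=0 s2=0 s0=1 s10=1 clk=1
t12.Δ4 s3=0 s7=0 s1=0 s6=0 s8=0 s9=0 s4=0 s5=0 s2=0 s0=1 s10=1 clk=1
t12.Δ5 s3=0 s7=0 s1=0 s6=0 s8=0 s9=0 s4=0 s5=0 s2=0 s0=1 s10=0 clk=1
t13.Δ0 s3=0 s7=0 s1=0 s6=0 s8=0 s9=0 s4=0 s5=0 s2=0 s0=1 s10=0 clk=1
t13.Δ1 s3=0 s7=0 s1=0 s6=0 s8=0 s9=0 s4=0 s5=0 s2=0 s0=1 s10=0 clk=0
t14.Δ0 s3=0 s7=0 s1=0 s6=0 s8=0 s9=0 s4=0 s5=0 s2=0 s0=1 s10=0 clk=0
t14.Δ1 s3=0 s7=0 s1=0 s6=0 s8=0 s9=0 s4=1 s5=0 s2=0 s0=1 s10=0 clk=1
t14.Δ2 s3=0 s7=1 s1=0 s6=1 s8=0 s9=1 s4=1 s5=0 s2=0 s0=1 s10=0 clk=1
t14.Δ3 s3=0 s7=1 s1=0 s6=1 s8=1 s9=1 s4=1 s5=0 s2=0 s0=1 s10=1 clk=1

1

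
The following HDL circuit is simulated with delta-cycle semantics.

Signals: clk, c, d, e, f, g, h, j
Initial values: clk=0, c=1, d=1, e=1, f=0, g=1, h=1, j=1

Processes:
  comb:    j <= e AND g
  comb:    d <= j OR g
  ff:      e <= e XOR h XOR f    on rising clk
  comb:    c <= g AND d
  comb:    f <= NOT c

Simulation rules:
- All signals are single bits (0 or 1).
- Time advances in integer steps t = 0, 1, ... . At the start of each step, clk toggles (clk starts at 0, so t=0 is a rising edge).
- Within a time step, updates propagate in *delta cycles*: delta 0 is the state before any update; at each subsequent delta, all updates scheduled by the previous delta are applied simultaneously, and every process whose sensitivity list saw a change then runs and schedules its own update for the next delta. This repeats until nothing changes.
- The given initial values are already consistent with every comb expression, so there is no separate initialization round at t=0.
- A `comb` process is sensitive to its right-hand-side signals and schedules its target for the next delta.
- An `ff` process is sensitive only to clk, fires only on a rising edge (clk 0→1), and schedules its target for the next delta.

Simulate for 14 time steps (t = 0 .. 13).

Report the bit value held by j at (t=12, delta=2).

1

t=0 Δ0: g=1 f=0 c=1 h=1 d=1 j=1 clk=0 e=1
  Δ1: clk:0→1
  Δ2: e:1→0
  Δ3: j:1→0
  (3Δ to stable)
t=1 Δ0: g=1 f=0 c=1 h=1 d=1 j=0 clk=1 e=0
  Δ1: clk:1→0
  (1Δ to stable)
t=2 Δ0: g=1 f=0 c=1 h=1 d=1 j=0 clk=0 e=0
  Δ1: clk:0→1
  Δ2: e:0→1
  Δ3: j:0→1
  (3Δ to stable)
t=3 Δ0: g=1 f=0 c=1 h=1 d=1 j=1 clk=1 e=1
  Δ1: clk:1→0
  (1Δ to stable)
t=4 Δ0: g=1 f=0 c=1 h=1 d=1 j=1 clk=0 e=1
  Δ1: clk:0→1
  Δ2: e:1→0
  Δ3: j:1→0
  (3Δ to stable)
t=5 Δ0: g=1 f=0 c=1 h=1 d=1 j=0 clk=1 e=0
  Δ1: clk:1→0
  (1Δ to stable)
t=6 Δ0: g=1 f=0 c=1 h=1 d=1 j=0 clk=0 e=0
  Δ1: clk:0→1
  Δ2: e:0→1
  Δ3: j:0→1
  (3Δ to stable)
t=7 Δ0: g=1 f=0 c=1 h=1 d=1 j=1 clk=1 e=1
  Δ1: clk:1→0
  (1Δ to stable)
t=8 Δ0: g=1 f=0 c=1 h=1 d=1 j=1 clk=0 e=1
  Δ1: clk:0→1
  Δ2: e:1→0
  Δ3: j:1→0
  (3Δ to stable)
t=9 Δ0: g=1 f=0 c=1 h=1 d=1 j=0 clk=1 e=0
  Δ1: clk:1→0
  (1Δ to stable)
t=10 Δ0: g=1 f=0 c=1 h=1 d=1 j=0 clk=0 e=0
  Δ1: clk:0→1
  Δ2: e:0→1
  Δ3: j:0→1
  (3Δ to stable)
t=11 Δ0: g=1 f=0 c=1 h=1 d=1 j=1 clk=1 e=1
  Δ1: clk:1→0
  (1Δ to stable)
t=12 Δ0: g=1 f=0 c=1 h=1 d=1 j=1 clk=0 e=1
  Δ1: clk:0→1
  Δ2: e:1→0
  Δ3: j:1→0
  (3Δ to stable)
t=13 Δ0: g=1 f=0 c=1 h=1 d=1 j=0 clk=1 e=0
  Δ1: clk:1→0
  (1Δ to stable)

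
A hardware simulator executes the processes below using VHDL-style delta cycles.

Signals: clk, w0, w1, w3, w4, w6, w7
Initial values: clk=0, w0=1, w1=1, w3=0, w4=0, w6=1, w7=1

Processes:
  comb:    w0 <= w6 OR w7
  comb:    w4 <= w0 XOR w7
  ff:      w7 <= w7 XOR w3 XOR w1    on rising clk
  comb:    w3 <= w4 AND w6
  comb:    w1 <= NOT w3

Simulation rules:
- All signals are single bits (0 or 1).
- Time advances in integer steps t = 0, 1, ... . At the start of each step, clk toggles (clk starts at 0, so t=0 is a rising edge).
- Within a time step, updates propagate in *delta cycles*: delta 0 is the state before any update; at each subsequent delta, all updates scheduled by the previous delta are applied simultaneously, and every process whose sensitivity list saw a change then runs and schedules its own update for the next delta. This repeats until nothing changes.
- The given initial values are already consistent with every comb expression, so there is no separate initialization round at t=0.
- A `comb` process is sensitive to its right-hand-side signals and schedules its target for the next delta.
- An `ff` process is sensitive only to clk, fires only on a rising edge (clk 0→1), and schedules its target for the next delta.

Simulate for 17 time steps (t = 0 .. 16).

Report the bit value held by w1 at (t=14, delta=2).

[bits: w7,w1,w0,w3,w6,w4,clk]
t=0: Δ0=1110100 Δ1=1110101 Δ2=0110101 Δ3=0110111 Δ4=0111111 Δ5=0011111 | 5Δ
t=1: Δ0=0011111 Δ1=0011110 | 1Δ
t=2: Δ0=0011110 Δ1=0011111 Δ2=1011111 Δ3=1011101 Δ4=1010101 Δ5=1110101 | 5Δ
t=3: Δ0=1110101 Δ1=1110100 | 1Δ
t=4: Δ0=1110100 Δ1=1110101 Δ2=0110101 Δ3=0110111 Δ4=0111111 Δ5=0011111 | 5Δ
t=5: Δ0=0011111 Δ1=0011110 | 1Δ
t=6: Δ0=0011110 Δ1=0011111 Δ2=1011111 Δ3=1011101 Δ4=1010101 Δ5=1110101 | 5Δ
t=7: Δ0=1110101 Δ1=1110100 | 1Δ
t=8: Δ0=1110100 Δ1=1110101 Δ2=0110101 Δ3=0110111 Δ4=0111111 Δ5=0011111 | 5Δ
t=9: Δ0=0011111 Δ1=0011110 | 1Δ
t=10: Δ0=0011110 Δ1=0011111 Δ2=1011111 Δ3=1011101 Δ4=1010101 Δ5=1110101 | 5Δ
t=11: Δ0=1110101 Δ1=1110100 | 1Δ
t=12: Δ0=1110100 Δ1=1110101 Δ2=0110101 Δ3=0110111 Δ4=0111111 Δ5=0011111 | 5Δ
t=13: Δ0=0011111 Δ1=0011110 | 1Δ
t=14: Δ0=0011110 Δ1=0011111 Δ2=1011111 Δ3=1011101 Δ4=1010101 Δ5=1110101 | 5Δ
t=15: Δ0=1110101 Δ1=1110100 | 1Δ
t=16: Δ0=1110100 Δ1=1110101 Δ2=0110101 Δ3=0110111 Δ4=0111111 Δ5=0011111 | 5Δ

0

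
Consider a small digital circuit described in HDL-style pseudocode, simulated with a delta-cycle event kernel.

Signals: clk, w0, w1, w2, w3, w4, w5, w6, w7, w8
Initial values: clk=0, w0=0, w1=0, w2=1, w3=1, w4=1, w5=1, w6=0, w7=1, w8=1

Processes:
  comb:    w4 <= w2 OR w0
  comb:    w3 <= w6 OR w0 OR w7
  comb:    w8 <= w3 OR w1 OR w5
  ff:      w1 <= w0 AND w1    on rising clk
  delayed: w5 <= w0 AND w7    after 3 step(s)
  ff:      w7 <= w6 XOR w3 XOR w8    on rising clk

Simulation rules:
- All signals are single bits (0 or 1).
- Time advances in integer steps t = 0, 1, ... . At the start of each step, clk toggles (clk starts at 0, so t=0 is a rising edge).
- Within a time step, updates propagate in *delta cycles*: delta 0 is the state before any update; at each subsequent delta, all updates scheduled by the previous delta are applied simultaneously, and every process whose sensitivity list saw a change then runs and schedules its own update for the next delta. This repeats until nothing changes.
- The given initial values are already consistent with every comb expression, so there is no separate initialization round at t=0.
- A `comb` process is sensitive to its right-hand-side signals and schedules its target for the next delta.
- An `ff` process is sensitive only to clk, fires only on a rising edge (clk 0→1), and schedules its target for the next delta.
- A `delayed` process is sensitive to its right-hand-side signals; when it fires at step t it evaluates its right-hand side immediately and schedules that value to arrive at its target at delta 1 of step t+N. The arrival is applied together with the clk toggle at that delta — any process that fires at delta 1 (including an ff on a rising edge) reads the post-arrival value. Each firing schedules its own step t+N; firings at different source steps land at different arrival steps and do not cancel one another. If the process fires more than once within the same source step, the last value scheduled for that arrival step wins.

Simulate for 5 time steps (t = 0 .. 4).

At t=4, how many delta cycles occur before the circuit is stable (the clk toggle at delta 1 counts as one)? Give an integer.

t=0 Δ0: w6=0 w2=1 w3=1 w0=0 w4=1 w7=1 w1=0 clk=0 w8=1 w5=1
  Δ1: clk:0→1
  Δ2: w7:1→0
  Δ3: w3:1→0
  (3Δ to stable)
t=1 Δ0: w6=0 w2=1 w3=0 w0=0 w4=1 w7=0 w1=0 clk=1 w8=1 w5=1
  Δ1: clk:1→0
  (1Δ to stable)
t=2 Δ0: w6=0 w2=1 w3=0 w0=0 w4=1 w7=0 w1=0 clk=0 w8=1 w5=1
  Δ1: clk:0→1
  Δ2: w7:0→1
  Δ3: w3:0→1
  (3Δ to stable)
t=3 Δ0: w6=0 w2=1 w3=1 w0=0 w4=1 w7=1 w1=0 clk=1 w8=1 w5=1
  Δ1: clk:1→0, w5:1→0
  (1Δ to stable)
t=4 Δ0: w6=0 w2=1 w3=1 w0=0 w4=1 w7=1 w1=0 clk=0 w8=1 w5=0
  Δ1: clk:0→1
  Δ2: w7:1→0
  Δ3: w3:1→0
  Δ4: w8:1→0
  (4Δ to stable)

4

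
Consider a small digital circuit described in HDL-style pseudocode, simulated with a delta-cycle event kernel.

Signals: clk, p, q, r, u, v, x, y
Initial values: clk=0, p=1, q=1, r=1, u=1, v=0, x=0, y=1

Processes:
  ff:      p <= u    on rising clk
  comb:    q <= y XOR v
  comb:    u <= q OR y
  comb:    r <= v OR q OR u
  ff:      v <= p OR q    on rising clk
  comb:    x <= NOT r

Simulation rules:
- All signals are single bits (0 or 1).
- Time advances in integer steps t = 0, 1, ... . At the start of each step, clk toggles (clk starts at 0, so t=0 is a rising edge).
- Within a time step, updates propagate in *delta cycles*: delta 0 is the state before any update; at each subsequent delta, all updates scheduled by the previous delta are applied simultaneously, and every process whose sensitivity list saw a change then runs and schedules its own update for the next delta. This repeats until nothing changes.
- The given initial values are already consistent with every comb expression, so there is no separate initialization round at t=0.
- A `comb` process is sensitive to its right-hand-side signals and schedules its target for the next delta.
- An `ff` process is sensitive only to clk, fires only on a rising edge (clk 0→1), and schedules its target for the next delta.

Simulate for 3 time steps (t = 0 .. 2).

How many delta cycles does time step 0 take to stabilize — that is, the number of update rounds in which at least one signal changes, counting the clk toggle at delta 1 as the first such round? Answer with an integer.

[bits: q,p,u,y,v,clk,x,r]
t=0: Δ0=11110001 Δ1=11110101 Δ2=11111101 Δ3=01111101 | 3Δ
t=1: Δ0=01111101 Δ1=01111001 | 1Δ
t=2: Δ0=01111001 Δ1=01111101 | 1Δ

3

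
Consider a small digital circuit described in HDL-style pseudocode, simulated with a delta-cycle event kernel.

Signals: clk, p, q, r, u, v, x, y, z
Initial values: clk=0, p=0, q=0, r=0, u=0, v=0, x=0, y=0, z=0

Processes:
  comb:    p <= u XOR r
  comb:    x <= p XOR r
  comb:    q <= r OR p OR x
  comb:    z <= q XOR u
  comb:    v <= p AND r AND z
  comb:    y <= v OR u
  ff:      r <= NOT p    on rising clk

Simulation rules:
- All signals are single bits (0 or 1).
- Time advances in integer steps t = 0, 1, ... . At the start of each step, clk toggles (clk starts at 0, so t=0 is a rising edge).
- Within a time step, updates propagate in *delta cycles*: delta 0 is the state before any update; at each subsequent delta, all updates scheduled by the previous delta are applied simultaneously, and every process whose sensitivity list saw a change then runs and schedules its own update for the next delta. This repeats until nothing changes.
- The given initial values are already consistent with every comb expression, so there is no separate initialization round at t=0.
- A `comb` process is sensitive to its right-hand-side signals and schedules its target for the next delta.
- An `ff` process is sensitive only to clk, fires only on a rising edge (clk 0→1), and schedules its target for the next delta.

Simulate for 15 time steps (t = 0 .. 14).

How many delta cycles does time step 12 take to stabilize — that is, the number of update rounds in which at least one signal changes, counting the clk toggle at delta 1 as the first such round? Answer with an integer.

6

t0.Δ0 p=0 y=0 v=0 clk=0 x=0 z=0 u=0 r=0 q=0
t0.Δ1 p=0 y=0 v=0 clk=1 x=0 z=0 u=0 r=0 q=0
t0.Δ2 p=0 y=0 v=0 clk=1 x=0 z=0 u=0 r=1 q=0
t0.Δ3 p=1 y=0 v=0 clk=1 x=1 z=0 u=0 r=1 q=1
t0.Δ4 p=1 y=0 v=0 clk=1 x=0 z=1 u=0 r=1 q=1
t0.Δ5 p=1 y=0 v=1 clk=1 x=0 z=1 u=0 r=1 q=1
t0.Δ6 p=1 y=1 v=1 clk=1 x=0 z=1 u=0 r=1 q=1
t1.Δ0 p=1 y=1 v=1 clk=1 x=0 z=1 u=0 r=1 q=1
t1.Δ1 p=1 y=1 v=1 clk=0 x=0 z=1 u=0 r=1 q=1
t2.Δ0 p=1 y=1 v=1 clk=0 x=0 z=1 u=0 r=1 q=1
t2.Δ1 p=1 y=1 v=1 clk=1 x=0 z=1 u=0 r=1 q=1
t2.Δ2 p=1 y=1 v=1 clk=1 x=0 z=1 u=0 r=0 q=1
t2.Δ3 p=0 y=1 v=0 clk=1 x=1 z=1 u=0 r=0 q=1
t2.Δ4 p=0 y=0 v=0 clk=1 x=0 z=1 u=0 r=0 q=1
t2.Δ5 p=0 y=0 v=0 clk=1 x=0 z=1 u=0 r=0 q=0
t2.Δ6 p=0 y=0 v=0 clk=1 x=0 z=0 u=0 r=0 q=0
t3.Δ0 p=0 y=0 v=0 clk=1 x=0 z=0 u=0 r=0 q=0
t3.Δ1 p=0 y=0 v=0 clk=0 x=0 z=0 u=0 r=0 q=0
t4.Δ0 p=0 y=0 v=0 clk=0 x=0 z=0 u=0 r=0 q=0
t4.Δ1 p=0 y=0 v=0 clk=1 x=0 z=0 u=0 r=0 q=0
t4.Δ2 p=0 y=0 v=0 clk=1 x=0 z=0 u=0 r=1 q=0
t4.Δ3 p=1 y=0 v=0 clk=1 x=1 z=0 u=0 r=1 q=1
t4.Δ4 p=1 y=0 v=0 clk=1 x=0 z=1 u=0 r=1 q=1
t4.Δ5 p=1 y=0 v=1 clk=1 x=0 z=1 u=0 r=1 q=1
t4.Δ6 p=1 y=1 v=1 clk=1 x=0 z=1 u=0 r=1 q=1
t5.Δ0 p=1 y=1 v=1 clk=1 x=0 z=1 u=0 r=1 q=1
t5.Δ1 p=1 y=1 v=1 clk=0 x=0 z=1 u=0 r=1 q=1
t6.Δ0 p=1 y=1 v=1 clk=0 x=0 z=1 u=0 r=1 q=1
t6.Δ1 p=1 y=1 v=1 clk=1 x=0 z=1 u=0 r=1 q=1
t6.Δ2 p=1 y=1 v=1 clk=1 x=0 z=1 u=0 r=0 q=1
t6.Δ3 p=0 y=1 v=0 clk=1 x=1 z=1 u=0 r=0 q=1
t6.Δ4 p=0 y=0 v=0 clk=1 x=0 z=1 u=0 r=0 q=1
t6.Δ5 p=0 y=0 v=0 clk=1 x=0 z=1 u=0 r=0 q=0
t6.Δ6 p=0 y=0 v=0 clk=1 x=0 z=0 u=0 r=0 q=0
t7.Δ0 p=0 y=0 v=0 clk=1 x=0 z=0 u=0 r=0 q=0
t7.Δ1 p=0 y=0 v=0 clk=0 x=0 z=0 u=0 r=0 q=0
t8.Δ0 p=0 y=0 v=0 clk=0 x=0 z=0 u=0 r=0 q=0
t8.Δ1 p=0 y=0 v=0 clk=1 x=0 z=0 u=0 r=0 q=0
t8.Δ2 p=0 y=0 v=0 clk=1 x=0 z=0 u=0 r=1 q=0
t8.Δ3 p=1 y=0 v=0 clk=1 x=1 z=0 u=0 r=1 q=1
t8.Δ4 p=1 y=0 v=0 clk=1 x=0 z=1 u=0 r=1 q=1
t8.Δ5 p=1 y=0 v=1 clk=1 x=0 z=1 u=0 r=1 q=1
t8.Δ6 p=1 y=1 v=1 clk=1 x=0 z=1 u=0 r=1 q=1
t9.Δ0 p=1 y=1 v=1 clk=1 x=0 z=1 u=0 r=1 q=1
t9.Δ1 p=1 y=1 v=1 clk=0 x=0 z=1 u=0 r=1 q=1
t10.Δ0 p=1 y=1 v=1 clk=0 x=0 z=1 u=0 r=1 q=1
t10.Δ1 p=1 y=1 v=1 clk=1 x=0 z=1 u=0 r=1 q=1
t10.Δ2 p=1 y=1 v=1 clk=1 x=0 z=1 u=0 r=0 q=1
t10.Δ3 p=0 y=1 v=0 clk=1 x=1 z=1 u=0 r=0 q=1
t10.Δ4 p=0 y=0 v=0 clk=1 x=0 z=1 u=0 r=0 q=1
t10.Δ5 p=0 y=0 v=0 clk=1 x=0 z=1 u=0 r=0 q=0
t10.Δ6 p=0 y=0 v=0 clk=1 x=0 z=0 u=0 r=0 q=0
t11.Δ0 p=0 y=0 v=0 clk=1 x=0 z=0 u=0 r=0 q=0
t11.Δ1 p=0 y=0 v=0 clk=0 x=0 z=0 u=0 r=0 q=0
t12.Δ0 p=0 y=0 v=0 clk=0 x=0 z=0 u=0 r=0 q=0
t12.Δ1 p=0 y=0 v=0 clk=1 x=0 z=0 u=0 r=0 q=0
t12.Δ2 p=0 y=0 v=0 clk=1 x=0 z=0 u=0 r=1 q=0
t12.Δ3 p=1 y=0 v=0 clk=1 x=1 z=0 u=0 r=1 q=1
t12.Δ4 p=1 y=0 v=0 clk=1 x=0 z=1 u=0 r=1 q=1
t12.Δ5 p=1 y=0 v=1 clk=1 x=0 z=1 u=0 r=1 q=1
t12.Δ6 p=1 y=1 v=1 clk=1 x=0 z=1 u=0 r=1 q=1
t13.Δ0 p=1 y=1 v=1 clk=1 x=0 z=1 u=0 r=1 q=1
t13.Δ1 p=1 y=1 v=1 clk=0 x=0 z=1 u=0 r=1 q=1
t14.Δ0 p=1 y=1 v=1 clk=0 x=0 z=1 u=0 r=1 q=1
t14.Δ1 p=1 y=1 v=1 clk=1 x=0 z=1 u=0 r=1 q=1
t14.Δ2 p=1 y=1 v=1 clk=1 x=0 z=1 u=0 r=0 q=1
t14.Δ3 p=0 y=1 v=0 clk=1 x=1 z=1 u=0 r=0 q=1
t14.Δ4 p=0 y=0 v=0 clk=1 x=0 z=1 u=0 r=0 q=1
t14.Δ5 p=0 y=0 v=0 clk=1 x=0 z=1 u=0 r=0 q=0
t14.Δ6 p=0 y=0 v=0 clk=1 x=0 z=0 u=0 r=0 q=0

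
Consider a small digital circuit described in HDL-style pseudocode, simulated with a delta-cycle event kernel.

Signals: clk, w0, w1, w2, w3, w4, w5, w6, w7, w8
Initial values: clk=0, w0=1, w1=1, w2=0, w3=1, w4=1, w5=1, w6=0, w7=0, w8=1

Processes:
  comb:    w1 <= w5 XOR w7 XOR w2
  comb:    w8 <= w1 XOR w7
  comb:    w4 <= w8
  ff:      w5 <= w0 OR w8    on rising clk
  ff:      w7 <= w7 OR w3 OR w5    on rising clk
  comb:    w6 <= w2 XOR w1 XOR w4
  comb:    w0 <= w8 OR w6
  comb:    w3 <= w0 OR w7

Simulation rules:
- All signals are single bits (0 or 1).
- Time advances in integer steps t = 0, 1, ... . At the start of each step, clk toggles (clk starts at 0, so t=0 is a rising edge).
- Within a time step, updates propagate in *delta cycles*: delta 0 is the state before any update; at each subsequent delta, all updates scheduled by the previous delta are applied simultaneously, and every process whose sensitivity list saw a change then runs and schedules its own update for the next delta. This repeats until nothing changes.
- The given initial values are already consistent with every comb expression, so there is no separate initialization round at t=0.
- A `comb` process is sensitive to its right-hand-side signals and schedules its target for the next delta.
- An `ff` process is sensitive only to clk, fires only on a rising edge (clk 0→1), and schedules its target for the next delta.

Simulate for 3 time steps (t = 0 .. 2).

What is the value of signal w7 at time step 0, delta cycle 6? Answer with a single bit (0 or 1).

[bits: w8,w6,w4,clk,w5,w0,w3,w1,w2,w7]
t=0: Δ0=1010111100 Δ1=1011111100 Δ2=1011111101 Δ3=0011111001 Δ4=1101101001 Δ5=1011111001 Δ6=1111111001 | 6Δ
t=1: Δ0=1111111001 Δ1=1110111001 | 1Δ
t=2: Δ0=1110111001 Δ1=1111111001 | 1Δ

1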